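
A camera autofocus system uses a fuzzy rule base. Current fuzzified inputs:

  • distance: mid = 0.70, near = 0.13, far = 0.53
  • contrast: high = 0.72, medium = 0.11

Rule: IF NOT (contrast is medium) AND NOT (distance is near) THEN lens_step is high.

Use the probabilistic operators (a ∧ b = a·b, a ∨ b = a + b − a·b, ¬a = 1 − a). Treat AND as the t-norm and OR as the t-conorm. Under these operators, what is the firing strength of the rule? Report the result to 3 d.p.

firing strength: ¬medium=1−0.11=0.89, ¬near=1−0.13=0.87; AND[a·b] → w = 0.7743

0.774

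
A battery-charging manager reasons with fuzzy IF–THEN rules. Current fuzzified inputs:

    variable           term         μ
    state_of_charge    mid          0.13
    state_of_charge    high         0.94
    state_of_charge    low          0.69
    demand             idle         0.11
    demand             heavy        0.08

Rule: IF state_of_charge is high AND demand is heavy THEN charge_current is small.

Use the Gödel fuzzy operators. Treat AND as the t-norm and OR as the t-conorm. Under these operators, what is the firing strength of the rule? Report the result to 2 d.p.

0.08

firing strength: high=0.94, heavy=0.08; AND[min(a, b)] → w = 0.08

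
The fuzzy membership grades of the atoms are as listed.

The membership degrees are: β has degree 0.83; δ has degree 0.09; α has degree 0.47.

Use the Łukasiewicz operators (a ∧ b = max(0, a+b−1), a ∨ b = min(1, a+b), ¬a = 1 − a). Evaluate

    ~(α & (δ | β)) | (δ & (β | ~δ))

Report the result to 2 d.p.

0.70

δ | β = min(1, a+b) on (0.09, 0.83) = 0.92
α & (δ | β) = max(0, a+b−1) on (0.47, 0.92) = 0.39
~(α & (δ | β)) = 1 − 0.39 = 0.61
~δ = 1 − 0.09 = 0.91
β | ~δ = min(1, a+b) on (0.83, 0.91) = 1.00
δ & (β | ~δ) = max(0, a+b−1) on (0.09, 1.00) = 0.09
~(α & (δ | β)) | (δ & (β | ~δ)) = min(1, a+b) on (0.61, 0.09) = 0.70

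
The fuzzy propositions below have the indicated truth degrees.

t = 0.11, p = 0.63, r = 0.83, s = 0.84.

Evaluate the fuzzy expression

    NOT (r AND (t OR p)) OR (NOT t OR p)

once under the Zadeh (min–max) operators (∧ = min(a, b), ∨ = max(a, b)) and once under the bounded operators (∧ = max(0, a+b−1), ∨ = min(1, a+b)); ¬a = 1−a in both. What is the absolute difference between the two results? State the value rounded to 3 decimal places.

Under Zadeh (min–max):
  t OR p = max(a, b) on (0.11, 0.63) = 0.63
  r AND (t OR p) = min(a, b) on (0.83, 0.63) = 0.63
  NOT (r AND (t OR p)) = 1 − 0.63 = 0.37
  NOT t = 1 − 0.11 = 0.89
  NOT t OR p = max(a, b) on (0.89, 0.63) = 0.89
  NOT (r AND (t OR p)) OR (NOT t OR p) = max(a, b) on (0.37, 0.89) = 0.89
  → value = 0.8900
Under bounded:
  t OR p = min(1, a+b) on (0.11, 0.63) = 0.74
  r AND (t OR p) = max(0, a+b−1) on (0.83, 0.74) = 0.57
  NOT (r AND (t OR p)) = 1 − 0.57 = 0.43
  NOT t = 1 − 0.11 = 0.89
  NOT t OR p = min(1, a+b) on (0.89, 0.63) = 1.00
  NOT (r AND (t OR p)) OR (NOT t OR p) = min(1, a+b) on (0.43, 1.00) = 1.00
  → value = 1.0000
|0.8900 − 1.0000| = 0.110

0.110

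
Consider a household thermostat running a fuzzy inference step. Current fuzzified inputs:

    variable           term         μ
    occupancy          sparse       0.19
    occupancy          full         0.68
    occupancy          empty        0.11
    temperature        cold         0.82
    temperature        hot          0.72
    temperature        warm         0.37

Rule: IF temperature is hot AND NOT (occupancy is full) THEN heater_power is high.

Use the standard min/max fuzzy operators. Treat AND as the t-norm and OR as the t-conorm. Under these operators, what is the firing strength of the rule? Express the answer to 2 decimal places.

0.32

firing strength: hot=0.72, ¬full=1−0.68=0.32; AND[min(a, b)] → w = 0.32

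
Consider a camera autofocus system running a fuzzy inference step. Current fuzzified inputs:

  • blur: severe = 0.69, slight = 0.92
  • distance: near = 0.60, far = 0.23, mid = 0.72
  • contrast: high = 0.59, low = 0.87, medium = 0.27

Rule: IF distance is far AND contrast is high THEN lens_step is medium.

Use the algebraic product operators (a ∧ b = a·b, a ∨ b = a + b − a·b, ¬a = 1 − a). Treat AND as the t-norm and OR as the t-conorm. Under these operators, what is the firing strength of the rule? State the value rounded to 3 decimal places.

0.136

firing strength: far=0.23, high=0.59; AND[a·b] → w = 0.1357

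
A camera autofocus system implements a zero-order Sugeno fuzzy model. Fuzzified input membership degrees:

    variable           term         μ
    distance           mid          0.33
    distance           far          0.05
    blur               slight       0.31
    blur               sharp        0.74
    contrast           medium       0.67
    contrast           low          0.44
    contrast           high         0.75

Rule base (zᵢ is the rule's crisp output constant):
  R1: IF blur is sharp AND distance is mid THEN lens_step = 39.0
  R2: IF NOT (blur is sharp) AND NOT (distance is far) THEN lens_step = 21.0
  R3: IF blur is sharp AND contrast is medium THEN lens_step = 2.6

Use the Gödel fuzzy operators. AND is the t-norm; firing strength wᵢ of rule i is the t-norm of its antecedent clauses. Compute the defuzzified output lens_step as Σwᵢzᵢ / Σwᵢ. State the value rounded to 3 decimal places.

15.930

R1 (z=39.0): sharp=0.74, mid=0.33; AND[min(a, b)] → w = 0.33
R2 (z=21.0): ¬sharp=1−0.74=0.26, ¬far=1−0.05=0.95; AND[min(a, b)] → w = 0.26
R3 (z=2.6): sharp=0.74, medium=0.67; AND[min(a, b)] → w = 0.67
Weighted average = (0.33·39.0 + 0.26·21.0 + 0.67·2.6) / (0.33 + 0.26 + 0.67)
  = 20.0720 / 1.2600 = 15.930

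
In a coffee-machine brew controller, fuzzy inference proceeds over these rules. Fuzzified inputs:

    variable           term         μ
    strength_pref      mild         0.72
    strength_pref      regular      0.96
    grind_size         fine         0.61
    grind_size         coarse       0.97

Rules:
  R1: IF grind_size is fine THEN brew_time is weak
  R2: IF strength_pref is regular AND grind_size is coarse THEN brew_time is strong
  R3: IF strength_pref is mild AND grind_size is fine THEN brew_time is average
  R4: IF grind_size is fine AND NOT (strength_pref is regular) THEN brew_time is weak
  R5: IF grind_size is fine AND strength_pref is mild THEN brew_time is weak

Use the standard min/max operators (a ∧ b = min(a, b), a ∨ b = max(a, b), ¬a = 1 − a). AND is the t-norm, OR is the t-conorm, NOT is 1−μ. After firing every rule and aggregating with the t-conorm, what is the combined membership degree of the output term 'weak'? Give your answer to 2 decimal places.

R1: fine=0.61 → w = 0.61
R2: regular=0.96, coarse=0.97; AND[min(a, b)] → w = 0.96
R3: mild=0.72, fine=0.61; AND[min(a, b)] → w = 0.61
R4: fine=0.61, ¬regular=1−0.96=0.04; AND[min(a, b)] → w = 0.04
R5: fine=0.61, mild=0.72; AND[min(a, b)] → w = 0.61
Rules with consequent 'weak': {R1, R4, R5} → strengths 0.61, 0.04, 0.61
Aggregate via t-conorm [max(a, b)]: 0.61

0.61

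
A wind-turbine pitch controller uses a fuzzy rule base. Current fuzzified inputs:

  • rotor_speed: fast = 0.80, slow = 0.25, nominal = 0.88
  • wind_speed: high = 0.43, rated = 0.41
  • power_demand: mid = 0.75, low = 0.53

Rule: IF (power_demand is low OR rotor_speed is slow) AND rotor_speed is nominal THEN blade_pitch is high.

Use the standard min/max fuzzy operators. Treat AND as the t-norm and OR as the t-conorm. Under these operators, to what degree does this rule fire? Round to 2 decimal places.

firing strength: (low=0.53 OR slow=0.25) = 0.53; AND[min(a, b)] with nominal=0.88 → w = 0.53

0.53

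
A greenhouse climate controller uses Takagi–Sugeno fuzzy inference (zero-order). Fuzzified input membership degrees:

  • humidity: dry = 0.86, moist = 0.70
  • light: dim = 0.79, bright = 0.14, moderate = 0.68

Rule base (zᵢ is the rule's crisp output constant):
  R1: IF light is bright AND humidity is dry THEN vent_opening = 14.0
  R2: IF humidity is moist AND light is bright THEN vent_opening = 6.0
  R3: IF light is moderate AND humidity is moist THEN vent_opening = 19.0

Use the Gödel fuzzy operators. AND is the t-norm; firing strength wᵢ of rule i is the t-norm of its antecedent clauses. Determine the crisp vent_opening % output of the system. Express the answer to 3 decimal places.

16.375

R1 (z=14.0): bright=0.14, dry=0.86; AND[min(a, b)] → w = 0.14
R2 (z=6.0): moist=0.70, bright=0.14; AND[min(a, b)] → w = 0.14
R3 (z=19.0): moderate=0.68, moist=0.70; AND[min(a, b)] → w = 0.68
Weighted average = (0.14·14.0 + 0.14·6.0 + 0.68·19.0) / (0.14 + 0.14 + 0.68)
  = 15.7200 / 0.9600 = 16.375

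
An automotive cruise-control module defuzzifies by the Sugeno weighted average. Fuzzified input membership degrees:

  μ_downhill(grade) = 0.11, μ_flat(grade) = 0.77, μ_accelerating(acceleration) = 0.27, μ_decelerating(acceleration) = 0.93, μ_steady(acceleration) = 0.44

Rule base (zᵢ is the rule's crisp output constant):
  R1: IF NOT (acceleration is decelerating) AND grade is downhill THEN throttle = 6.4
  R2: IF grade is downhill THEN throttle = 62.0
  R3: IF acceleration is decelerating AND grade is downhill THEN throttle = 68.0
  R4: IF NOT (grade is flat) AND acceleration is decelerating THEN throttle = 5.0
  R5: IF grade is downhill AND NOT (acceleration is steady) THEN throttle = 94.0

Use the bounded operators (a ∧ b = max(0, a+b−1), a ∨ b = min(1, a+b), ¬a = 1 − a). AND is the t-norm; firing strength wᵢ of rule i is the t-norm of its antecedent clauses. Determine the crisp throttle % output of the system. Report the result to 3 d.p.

R1 (z=6.4): ¬decelerating=1−0.93=0.07, downhill=0.11; AND[max(0, a+b−1)] → w = 0.00
R2 (z=62.0): downhill=0.11 → w = 0.11
R3 (z=68.0): decelerating=0.93, downhill=0.11; AND[max(0, a+b−1)] → w = 0.04
R4 (z=5.0): ¬flat=1−0.77=0.23, decelerating=0.93; AND[max(0, a+b−1)] → w = 0.16
R5 (z=94.0): downhill=0.11, ¬steady=1−0.44=0.56; AND[max(0, a+b−1)] → w = 0.00
Weighted average = (0.00·6.4 + 0.11·62.0 + 0.04·68.0 + 0.16·5.0 + 0.00·94.0) / (0.00 + 0.11 + 0.04 + 0.16 + 0.00)
  = 10.3400 / 0.3100 = 33.355

33.355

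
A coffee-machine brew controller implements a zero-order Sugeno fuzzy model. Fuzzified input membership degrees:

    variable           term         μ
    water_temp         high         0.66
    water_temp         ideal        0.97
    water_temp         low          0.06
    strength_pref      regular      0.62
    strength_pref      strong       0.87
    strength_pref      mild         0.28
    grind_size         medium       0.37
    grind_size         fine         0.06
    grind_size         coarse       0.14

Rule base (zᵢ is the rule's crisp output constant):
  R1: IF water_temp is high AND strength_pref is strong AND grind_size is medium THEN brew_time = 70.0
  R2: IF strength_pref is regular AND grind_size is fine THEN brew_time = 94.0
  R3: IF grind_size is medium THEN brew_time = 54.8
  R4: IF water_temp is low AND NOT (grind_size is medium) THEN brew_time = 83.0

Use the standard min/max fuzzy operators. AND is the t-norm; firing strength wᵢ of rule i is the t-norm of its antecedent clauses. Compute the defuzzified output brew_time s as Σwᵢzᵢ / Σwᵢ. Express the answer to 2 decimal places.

R1 (z=70.0): high=0.66, strong=0.87, medium=0.37; AND[min(a, b)] → w = 0.37
R2 (z=94.0): regular=0.62, fine=0.06; AND[min(a, b)] → w = 0.06
R3 (z=54.8): medium=0.37 → w = 0.37
R4 (z=83.0): low=0.06, ¬medium=1−0.37=0.63; AND[min(a, b)] → w = 0.06
Weighted average = (0.37·70.0 + 0.06·94.0 + 0.37·54.8 + 0.06·83.0) / (0.37 + 0.06 + 0.37 + 0.06)
  = 56.7960 / 0.8600 = 66.04

66.04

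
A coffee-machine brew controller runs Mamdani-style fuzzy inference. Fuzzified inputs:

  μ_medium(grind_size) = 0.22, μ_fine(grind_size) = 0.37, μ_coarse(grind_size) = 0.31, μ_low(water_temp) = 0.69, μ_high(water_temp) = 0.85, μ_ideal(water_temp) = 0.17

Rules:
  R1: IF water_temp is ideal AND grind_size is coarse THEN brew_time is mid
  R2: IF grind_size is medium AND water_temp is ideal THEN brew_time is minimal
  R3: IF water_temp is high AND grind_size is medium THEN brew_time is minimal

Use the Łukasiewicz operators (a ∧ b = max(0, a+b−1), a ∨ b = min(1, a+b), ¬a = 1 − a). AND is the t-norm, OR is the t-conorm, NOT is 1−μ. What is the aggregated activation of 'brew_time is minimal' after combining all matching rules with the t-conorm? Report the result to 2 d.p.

0.07

R1: ideal=0.17, coarse=0.31; AND[max(0, a+b−1)] → w = 0.00
R2: medium=0.22, ideal=0.17; AND[max(0, a+b−1)] → w = 0.00
R3: high=0.85, medium=0.22; AND[max(0, a+b−1)] → w = 0.07
Rules with consequent 'minimal': {R2, R3} → strengths 0.00, 0.07
Aggregate via t-conorm [min(1, a+b)]: 0.07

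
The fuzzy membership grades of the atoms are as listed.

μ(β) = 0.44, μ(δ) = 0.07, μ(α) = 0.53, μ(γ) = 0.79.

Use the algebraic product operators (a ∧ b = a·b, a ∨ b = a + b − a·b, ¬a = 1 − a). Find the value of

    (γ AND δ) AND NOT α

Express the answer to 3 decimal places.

γ AND δ = a·b on (0.7900, 0.0700) = 0.0553
NOT α = 1 − 0.5300 = 0.4700
(γ AND δ) AND NOT α = a·b on (0.0553, 0.4700) = 0.0260

0.026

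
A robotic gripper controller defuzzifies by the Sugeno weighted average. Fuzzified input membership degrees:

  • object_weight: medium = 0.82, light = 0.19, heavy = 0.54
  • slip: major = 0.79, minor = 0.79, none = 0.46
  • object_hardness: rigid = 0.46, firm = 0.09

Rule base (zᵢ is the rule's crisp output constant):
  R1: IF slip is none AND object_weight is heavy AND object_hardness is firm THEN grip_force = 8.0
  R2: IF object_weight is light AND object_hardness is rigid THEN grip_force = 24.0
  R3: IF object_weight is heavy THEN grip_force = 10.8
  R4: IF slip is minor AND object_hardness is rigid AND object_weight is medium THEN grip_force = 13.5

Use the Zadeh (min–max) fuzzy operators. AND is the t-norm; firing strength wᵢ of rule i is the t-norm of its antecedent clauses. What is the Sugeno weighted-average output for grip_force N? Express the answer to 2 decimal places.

R1 (z=8.0): none=0.46, heavy=0.54, firm=0.09; AND[min(a, b)] → w = 0.09
R2 (z=24.0): light=0.19, rigid=0.46; AND[min(a, b)] → w = 0.19
R3 (z=10.8): heavy=0.54 → w = 0.54
R4 (z=13.5): minor=0.79, rigid=0.46, medium=0.82; AND[min(a, b)] → w = 0.46
Weighted average = (0.09·8.0 + 0.19·24.0 + 0.54·10.8 + 0.46·13.5) / (0.09 + 0.19 + 0.54 + 0.46)
  = 17.3220 / 1.2800 = 13.53

13.53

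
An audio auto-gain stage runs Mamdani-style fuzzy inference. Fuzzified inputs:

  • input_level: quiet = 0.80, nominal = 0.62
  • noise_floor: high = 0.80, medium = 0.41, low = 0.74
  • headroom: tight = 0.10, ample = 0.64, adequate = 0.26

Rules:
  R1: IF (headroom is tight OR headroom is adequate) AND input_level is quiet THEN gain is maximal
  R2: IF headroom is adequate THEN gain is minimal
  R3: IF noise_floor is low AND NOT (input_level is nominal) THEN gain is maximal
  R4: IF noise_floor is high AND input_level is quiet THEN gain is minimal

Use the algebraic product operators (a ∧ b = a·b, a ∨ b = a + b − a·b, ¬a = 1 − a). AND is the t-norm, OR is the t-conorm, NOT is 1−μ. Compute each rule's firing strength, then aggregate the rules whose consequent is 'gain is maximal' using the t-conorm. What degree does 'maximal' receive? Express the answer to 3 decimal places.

R1: (tight=0.10 OR adequate=0.26) = 0.3340; AND[a·b] with quiet=0.80 → w = 0.2672
R2: adequate=0.26 → w = 0.2600
R3: low=0.74, ¬nominal=1−0.62=0.38; AND[a·b] → w = 0.2812
R4: high=0.80, quiet=0.80; AND[a·b] → w = 0.6400
Rules with consequent 'maximal': {R1, R3} → strengths 0.2672, 0.2812
Aggregate via t-conorm [a + b − a·b]: 0.4733

0.473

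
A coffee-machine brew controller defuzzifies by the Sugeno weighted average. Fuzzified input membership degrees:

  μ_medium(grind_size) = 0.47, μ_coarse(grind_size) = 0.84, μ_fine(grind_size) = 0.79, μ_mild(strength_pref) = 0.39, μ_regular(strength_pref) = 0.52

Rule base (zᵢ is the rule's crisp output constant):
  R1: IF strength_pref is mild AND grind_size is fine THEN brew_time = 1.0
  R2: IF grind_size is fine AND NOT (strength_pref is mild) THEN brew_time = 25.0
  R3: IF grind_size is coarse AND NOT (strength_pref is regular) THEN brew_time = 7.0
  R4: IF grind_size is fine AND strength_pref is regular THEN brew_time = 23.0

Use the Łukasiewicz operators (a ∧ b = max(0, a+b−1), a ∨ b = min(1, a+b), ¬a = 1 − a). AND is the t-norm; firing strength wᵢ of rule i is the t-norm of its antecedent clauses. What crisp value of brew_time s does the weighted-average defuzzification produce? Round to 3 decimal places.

R1 (z=1.0): mild=0.39, fine=0.79; AND[max(0, a+b−1)] → w = 0.18
R2 (z=25.0): fine=0.79, ¬mild=1−0.39=0.61; AND[max(0, a+b−1)] → w = 0.40
R3 (z=7.0): coarse=0.84, ¬regular=1−0.52=0.48; AND[max(0, a+b−1)] → w = 0.32
R4 (z=23.0): fine=0.79, regular=0.52; AND[max(0, a+b−1)] → w = 0.31
Weighted average = (0.18·1.0 + 0.40·25.0 + 0.32·7.0 + 0.31·23.0) / (0.18 + 0.40 + 0.32 + 0.31)
  = 19.5500 / 1.2100 = 16.157

16.157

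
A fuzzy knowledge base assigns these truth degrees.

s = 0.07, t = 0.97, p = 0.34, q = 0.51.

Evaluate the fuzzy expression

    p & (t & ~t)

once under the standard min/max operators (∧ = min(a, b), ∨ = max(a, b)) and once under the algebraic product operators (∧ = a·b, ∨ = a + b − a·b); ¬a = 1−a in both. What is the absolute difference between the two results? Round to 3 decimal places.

Under standard min/max:
  ~t = 1 − 0.97 = 0.03
  t & ~t = min(a, b) on (0.97, 0.03) = 0.03
  p & (t & ~t) = min(a, b) on (0.34, 0.03) = 0.03
  → value = 0.0300
Under algebraic product:
  ~t = 1 − 0.9700 = 0.0300
  t & ~t = a·b on (0.9700, 0.0300) = 0.0291
  p & (t & ~t) = a·b on (0.3400, 0.0291) = 0.0099
  → value = 0.0099
|0.0300 − 0.0099| = 0.020

0.020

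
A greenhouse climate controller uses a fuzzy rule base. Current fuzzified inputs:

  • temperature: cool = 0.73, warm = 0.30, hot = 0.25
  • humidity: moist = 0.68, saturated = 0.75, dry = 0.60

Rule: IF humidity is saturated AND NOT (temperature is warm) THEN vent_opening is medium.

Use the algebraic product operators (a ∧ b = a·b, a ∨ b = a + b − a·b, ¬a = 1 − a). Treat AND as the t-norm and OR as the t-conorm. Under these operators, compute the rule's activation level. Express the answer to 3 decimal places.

firing strength: saturated=0.75, ¬warm=1−0.30=0.70; AND[a·b] → w = 0.5250

0.525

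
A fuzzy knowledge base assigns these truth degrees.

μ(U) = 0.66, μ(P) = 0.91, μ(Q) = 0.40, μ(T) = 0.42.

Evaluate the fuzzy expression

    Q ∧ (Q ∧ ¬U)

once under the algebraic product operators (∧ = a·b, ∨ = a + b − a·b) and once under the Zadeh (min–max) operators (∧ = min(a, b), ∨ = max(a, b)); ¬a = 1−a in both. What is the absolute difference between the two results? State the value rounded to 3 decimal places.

0.286

Under algebraic product:
  ¬U = 1 − 0.6600 = 0.3400
  Q ∧ ¬U = a·b on (0.4000, 0.3400) = 0.1360
  Q ∧ (Q ∧ ¬U) = a·b on (0.4000, 0.1360) = 0.0544
  → value = 0.0544
Under Zadeh (min–max):
  ¬U = 1 − 0.66 = 0.34
  Q ∧ ¬U = min(a, b) on (0.40, 0.34) = 0.34
  Q ∧ (Q ∧ ¬U) = min(a, b) on (0.40, 0.34) = 0.34
  → value = 0.3400
|0.0544 − 0.3400| = 0.286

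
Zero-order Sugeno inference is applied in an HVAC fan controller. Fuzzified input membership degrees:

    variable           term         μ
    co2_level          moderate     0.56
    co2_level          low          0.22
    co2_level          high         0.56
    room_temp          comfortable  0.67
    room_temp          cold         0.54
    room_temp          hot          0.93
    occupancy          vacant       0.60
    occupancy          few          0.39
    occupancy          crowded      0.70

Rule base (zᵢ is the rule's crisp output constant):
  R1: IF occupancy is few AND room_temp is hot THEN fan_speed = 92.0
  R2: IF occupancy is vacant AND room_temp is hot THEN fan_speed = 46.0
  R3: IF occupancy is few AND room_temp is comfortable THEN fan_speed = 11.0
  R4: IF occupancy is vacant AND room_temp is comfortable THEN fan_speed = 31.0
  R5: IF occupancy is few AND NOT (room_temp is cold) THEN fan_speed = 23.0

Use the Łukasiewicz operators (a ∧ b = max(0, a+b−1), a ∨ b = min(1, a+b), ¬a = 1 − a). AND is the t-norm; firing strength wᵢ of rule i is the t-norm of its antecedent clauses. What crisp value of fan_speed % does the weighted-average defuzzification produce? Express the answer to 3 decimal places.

R1 (z=92.0): few=0.39, hot=0.93; AND[max(0, a+b−1)] → w = 0.32
R2 (z=46.0): vacant=0.60, hot=0.93; AND[max(0, a+b−1)] → w = 0.53
R3 (z=11.0): few=0.39, comfortable=0.67; AND[max(0, a+b−1)] → w = 0.06
R4 (z=31.0): vacant=0.60, comfortable=0.67; AND[max(0, a+b−1)] → w = 0.27
R5 (z=23.0): few=0.39, ¬cold=1−0.54=0.46; AND[max(0, a+b−1)] → w = 0.00
Weighted average = (0.32·92.0 + 0.53·46.0 + 0.06·11.0 + 0.27·31.0 + 0.00·23.0) / (0.32 + 0.53 + 0.06 + 0.27 + 0.00)
  = 62.8500 / 1.1800 = 53.263

53.263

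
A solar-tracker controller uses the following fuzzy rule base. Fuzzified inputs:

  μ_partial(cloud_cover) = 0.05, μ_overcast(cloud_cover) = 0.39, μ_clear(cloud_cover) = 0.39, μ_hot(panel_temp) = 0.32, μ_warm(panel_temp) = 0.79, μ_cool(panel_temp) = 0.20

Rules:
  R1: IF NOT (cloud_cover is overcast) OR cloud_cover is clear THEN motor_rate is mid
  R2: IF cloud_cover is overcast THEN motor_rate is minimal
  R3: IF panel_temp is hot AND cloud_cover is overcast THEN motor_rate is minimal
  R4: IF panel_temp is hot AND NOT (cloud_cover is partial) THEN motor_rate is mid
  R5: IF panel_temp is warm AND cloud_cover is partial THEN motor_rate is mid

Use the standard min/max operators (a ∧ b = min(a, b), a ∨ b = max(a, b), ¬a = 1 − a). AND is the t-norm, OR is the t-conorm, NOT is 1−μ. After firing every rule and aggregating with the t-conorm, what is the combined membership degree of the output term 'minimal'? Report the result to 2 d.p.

R1: ¬overcast=1−0.39=0.61, clear=0.39; OR[max(a, b)] → w = 0.61
R2: overcast=0.39 → w = 0.39
R3: hot=0.32, overcast=0.39; AND[min(a, b)] → w = 0.32
R4: hot=0.32, ¬partial=1−0.05=0.95; AND[min(a, b)] → w = 0.32
R5: warm=0.79, partial=0.05; AND[min(a, b)] → w = 0.05
Rules with consequent 'minimal': {R2, R3} → strengths 0.39, 0.32
Aggregate via t-conorm [max(a, b)]: 0.39

0.39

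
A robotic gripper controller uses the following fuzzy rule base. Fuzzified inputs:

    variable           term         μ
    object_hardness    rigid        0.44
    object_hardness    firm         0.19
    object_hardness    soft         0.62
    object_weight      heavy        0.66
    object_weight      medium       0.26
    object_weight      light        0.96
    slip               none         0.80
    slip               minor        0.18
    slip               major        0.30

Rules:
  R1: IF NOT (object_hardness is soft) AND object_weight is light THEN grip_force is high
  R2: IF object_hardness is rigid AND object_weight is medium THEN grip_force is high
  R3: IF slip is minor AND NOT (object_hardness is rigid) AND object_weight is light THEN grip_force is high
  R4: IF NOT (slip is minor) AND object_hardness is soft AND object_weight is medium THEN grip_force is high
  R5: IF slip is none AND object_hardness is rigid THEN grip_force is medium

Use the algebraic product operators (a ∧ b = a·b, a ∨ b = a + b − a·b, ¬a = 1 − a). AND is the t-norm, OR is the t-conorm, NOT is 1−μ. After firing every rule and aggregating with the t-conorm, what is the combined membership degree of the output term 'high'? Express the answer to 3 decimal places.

R1: ¬soft=1−0.62=0.38, light=0.96; AND[a·b] → w = 0.3648
R2: rigid=0.44, medium=0.26; AND[a·b] → w = 0.1144
R3: minor=0.18, ¬rigid=1−0.44=0.56, light=0.96; AND[a·b] → w = 0.0968
R4: ¬minor=1−0.18=0.82, soft=0.62, medium=0.26; AND[a·b] → w = 0.1322
R5: none=0.80, rigid=0.44; AND[a·b] → w = 0.3520
Rules with consequent 'high': {R1, R2, R3, R4} → strengths 0.3648, 0.1144, 0.0968, 0.1322
Aggregate via t-conorm [a + b − a·b]: 0.5591

0.559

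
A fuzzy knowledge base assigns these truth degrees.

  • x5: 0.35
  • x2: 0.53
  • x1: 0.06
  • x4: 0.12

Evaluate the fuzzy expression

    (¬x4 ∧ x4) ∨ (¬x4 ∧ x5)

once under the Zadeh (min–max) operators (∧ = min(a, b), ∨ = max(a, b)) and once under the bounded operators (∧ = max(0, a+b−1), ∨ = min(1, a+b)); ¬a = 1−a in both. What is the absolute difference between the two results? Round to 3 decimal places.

0.120

Under Zadeh (min–max):
  ¬x4 = 1 − 0.12 = 0.88
  ¬x4 ∧ x4 = min(a, b) on (0.88, 0.12) = 0.12
  ¬x4 = 1 − 0.12 = 0.88
  ¬x4 ∧ x5 = min(a, b) on (0.88, 0.35) = 0.35
  (¬x4 ∧ x4) ∨ (¬x4 ∧ x5) = max(a, b) on (0.12, 0.35) = 0.35
  → value = 0.3500
Under bounded:
  ¬x4 = 1 − 0.12 = 0.88
  ¬x4 ∧ x4 = max(0, a+b−1) on (0.88, 0.12) = 0.00
  ¬x4 = 1 − 0.12 = 0.88
  ¬x4 ∧ x5 = max(0, a+b−1) on (0.88, 0.35) = 0.23
  (¬x4 ∧ x4) ∨ (¬x4 ∧ x5) = min(1, a+b) on (0.00, 0.23) = 0.23
  → value = 0.2300
|0.3500 − 0.2300| = 0.120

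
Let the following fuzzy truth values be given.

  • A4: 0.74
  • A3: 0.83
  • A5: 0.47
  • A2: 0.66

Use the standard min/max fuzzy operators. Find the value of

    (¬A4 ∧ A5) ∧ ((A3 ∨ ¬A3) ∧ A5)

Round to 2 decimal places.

¬A4 = 1 − 0.74 = 0.26
¬A4 ∧ A5 = min(a, b) on (0.26, 0.47) = 0.26
¬A3 = 1 − 0.83 = 0.17
A3 ∨ ¬A3 = max(a, b) on (0.83, 0.17) = 0.83
(A3 ∨ ¬A3) ∧ A5 = min(a, b) on (0.83, 0.47) = 0.47
(¬A4 ∧ A5) ∧ ((A3 ∨ ¬A3) ∧ A5) = min(a, b) on (0.26, 0.47) = 0.26

0.26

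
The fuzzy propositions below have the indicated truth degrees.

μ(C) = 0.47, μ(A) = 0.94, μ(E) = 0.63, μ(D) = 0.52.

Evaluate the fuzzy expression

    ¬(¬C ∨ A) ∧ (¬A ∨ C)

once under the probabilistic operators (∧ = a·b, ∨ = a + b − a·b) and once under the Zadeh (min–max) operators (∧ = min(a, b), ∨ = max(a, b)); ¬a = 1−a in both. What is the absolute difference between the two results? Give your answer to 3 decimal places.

0.046

Under probabilistic:
  ¬C = 1 − 0.4700 = 0.5300
  ¬C ∨ A = a + b − a·b on (0.5300, 0.9400) = 0.9718
  ¬(¬C ∨ A) = 1 − 0.9718 = 0.0282
  ¬A = 1 − 0.9400 = 0.0600
  ¬A ∨ C = a + b − a·b on (0.0600, 0.4700) = 0.5018
  ¬(¬C ∨ A) ∧ (¬A ∨ C) = a·b on (0.0282, 0.5018) = 0.0142
  → value = 0.0142
Under Zadeh (min–max):
  ¬C = 1 − 0.47 = 0.53
  ¬C ∨ A = max(a, b) on (0.53, 0.94) = 0.94
  ¬(¬C ∨ A) = 1 − 0.94 = 0.06
  ¬A = 1 − 0.94 = 0.06
  ¬A ∨ C = max(a, b) on (0.06, 0.47) = 0.47
  ¬(¬C ∨ A) ∧ (¬A ∨ C) = min(a, b) on (0.06, 0.47) = 0.06
  → value = 0.0600
|0.0142 − 0.0600| = 0.046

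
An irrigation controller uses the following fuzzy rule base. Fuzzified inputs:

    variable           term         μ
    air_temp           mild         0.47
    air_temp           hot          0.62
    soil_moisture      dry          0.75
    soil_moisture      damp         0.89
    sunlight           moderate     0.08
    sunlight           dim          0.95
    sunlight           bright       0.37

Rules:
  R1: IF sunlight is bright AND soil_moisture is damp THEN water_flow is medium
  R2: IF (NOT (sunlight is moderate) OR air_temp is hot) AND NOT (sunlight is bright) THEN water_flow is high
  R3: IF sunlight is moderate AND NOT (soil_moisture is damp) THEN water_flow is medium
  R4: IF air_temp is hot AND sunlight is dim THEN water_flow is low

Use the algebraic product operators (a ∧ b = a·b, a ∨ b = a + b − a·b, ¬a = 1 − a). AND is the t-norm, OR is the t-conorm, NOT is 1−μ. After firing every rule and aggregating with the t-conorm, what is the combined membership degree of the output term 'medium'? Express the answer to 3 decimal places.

R1: bright=0.37, damp=0.89; AND[a·b] → w = 0.3293
R2: (¬moderate=1−0.08=0.92 OR hot=0.62) = 0.9696; AND[a·b] with ¬bright=1−0.37=0.63 → w = 0.6108
R3: moderate=0.08, ¬damp=1−0.89=0.11; AND[a·b] → w = 0.0088
R4: hot=0.62, dim=0.95; AND[a·b] → w = 0.5890
Rules with consequent 'medium': {R1, R3} → strengths 0.3293, 0.0088
Aggregate via t-conorm [a + b − a·b]: 0.3352

0.335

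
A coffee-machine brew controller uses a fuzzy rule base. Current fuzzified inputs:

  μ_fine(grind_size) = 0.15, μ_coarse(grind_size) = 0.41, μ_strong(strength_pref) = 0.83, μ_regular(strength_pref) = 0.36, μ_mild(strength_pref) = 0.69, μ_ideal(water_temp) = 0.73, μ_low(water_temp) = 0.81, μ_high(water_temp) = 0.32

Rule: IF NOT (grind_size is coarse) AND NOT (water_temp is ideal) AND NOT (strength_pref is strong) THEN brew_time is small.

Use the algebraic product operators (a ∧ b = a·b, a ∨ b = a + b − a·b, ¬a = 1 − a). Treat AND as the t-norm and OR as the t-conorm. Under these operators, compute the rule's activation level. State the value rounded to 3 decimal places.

firing strength: ¬coarse=1−0.41=0.59, ¬ideal=1−0.73=0.27, ¬strong=1−0.83=0.17; AND[a·b] → w = 0.0271

0.027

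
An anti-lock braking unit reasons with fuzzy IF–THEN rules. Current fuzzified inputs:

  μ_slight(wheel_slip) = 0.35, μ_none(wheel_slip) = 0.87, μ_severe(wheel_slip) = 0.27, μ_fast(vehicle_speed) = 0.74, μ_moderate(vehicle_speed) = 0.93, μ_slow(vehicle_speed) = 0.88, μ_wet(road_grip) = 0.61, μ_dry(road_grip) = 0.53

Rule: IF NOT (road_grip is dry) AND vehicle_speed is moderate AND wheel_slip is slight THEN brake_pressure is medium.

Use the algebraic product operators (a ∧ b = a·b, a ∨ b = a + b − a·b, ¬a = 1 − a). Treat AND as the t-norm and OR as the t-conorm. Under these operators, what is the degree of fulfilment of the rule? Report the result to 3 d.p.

0.153

firing strength: ¬dry=1−0.53=0.47, moderate=0.93, slight=0.35; AND[a·b] → w = 0.1530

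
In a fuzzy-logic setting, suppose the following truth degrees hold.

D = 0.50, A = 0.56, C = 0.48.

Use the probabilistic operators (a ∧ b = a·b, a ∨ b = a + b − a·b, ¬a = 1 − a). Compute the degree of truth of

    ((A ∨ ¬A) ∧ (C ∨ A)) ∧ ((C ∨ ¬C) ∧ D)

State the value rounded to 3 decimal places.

¬A = 1 − 0.5600 = 0.4400
A ∨ ¬A = a + b − a·b on (0.5600, 0.4400) = 0.7536
C ∨ A = a + b − a·b on (0.4800, 0.5600) = 0.7712
(A ∨ ¬A) ∧ (C ∨ A) = a·b on (0.7536, 0.7712) = 0.5812
¬C = 1 − 0.4800 = 0.5200
C ∨ ¬C = a + b − a·b on (0.4800, 0.5200) = 0.7504
(C ∨ ¬C) ∧ D = a·b on (0.7504, 0.5000) = 0.3752
((A ∨ ¬A) ∧ (C ∨ A)) ∧ ((C ∨ ¬C) ∧ D) = a·b on (0.5812, 0.3752) = 0.2181

0.218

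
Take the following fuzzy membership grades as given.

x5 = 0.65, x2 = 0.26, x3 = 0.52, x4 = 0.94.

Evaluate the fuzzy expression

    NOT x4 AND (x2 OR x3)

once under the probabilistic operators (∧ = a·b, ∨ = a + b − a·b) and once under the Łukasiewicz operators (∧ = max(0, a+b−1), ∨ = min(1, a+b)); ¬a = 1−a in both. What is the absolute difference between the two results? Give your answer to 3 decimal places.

0.039

Under probabilistic:
  NOT x4 = 1 − 0.9400 = 0.0600
  x2 OR x3 = a + b − a·b on (0.2600, 0.5200) = 0.6448
  NOT x4 AND (x2 OR x3) = a·b on (0.0600, 0.6448) = 0.0387
  → value = 0.0387
Under Łukasiewicz:
  NOT x4 = 1 − 0.94 = 0.06
  x2 OR x3 = min(1, a+b) on (0.26, 0.52) = 0.78
  NOT x4 AND (x2 OR x3) = max(0, a+b−1) on (0.06, 0.78) = 0.00
  → value = 0.0000
|0.0387 − 0.0000| = 0.039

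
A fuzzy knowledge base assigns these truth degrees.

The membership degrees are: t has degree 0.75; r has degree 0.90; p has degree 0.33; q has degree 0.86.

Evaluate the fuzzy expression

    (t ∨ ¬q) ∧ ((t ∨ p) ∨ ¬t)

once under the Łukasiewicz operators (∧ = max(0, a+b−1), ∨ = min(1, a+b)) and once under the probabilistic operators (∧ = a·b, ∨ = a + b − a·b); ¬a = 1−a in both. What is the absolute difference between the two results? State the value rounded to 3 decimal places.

0.204

Under Łukasiewicz:
  ¬q = 1 − 0.86 = 0.14
  t ∨ ¬q = min(1, a+b) on (0.75, 0.14) = 0.89
  t ∨ p = min(1, a+b) on (0.75, 0.33) = 1.00
  ¬t = 1 − 0.75 = 0.25
  (t ∨ p) ∨ ¬t = min(1, a+b) on (1.00, 0.25) = 1.00
  (t ∨ ¬q) ∧ ((t ∨ p) ∨ ¬t) = max(0, a+b−1) on (0.89, 1.00) = 0.89
  → value = 0.8900
Under probabilistic:
  ¬q = 1 − 0.8600 = 0.1400
  t ∨ ¬q = a + b − a·b on (0.7500, 0.1400) = 0.7850
  t ∨ p = a + b − a·b on (0.7500, 0.3300) = 0.8325
  ¬t = 1 − 0.7500 = 0.2500
  (t ∨ p) ∨ ¬t = a + b − a·b on (0.8325, 0.2500) = 0.8744
  (t ∨ ¬q) ∧ ((t ∨ p) ∨ ¬t) = a·b on (0.7850, 0.8744) = 0.6864
  → value = 0.6864
|0.8900 − 0.6864| = 0.204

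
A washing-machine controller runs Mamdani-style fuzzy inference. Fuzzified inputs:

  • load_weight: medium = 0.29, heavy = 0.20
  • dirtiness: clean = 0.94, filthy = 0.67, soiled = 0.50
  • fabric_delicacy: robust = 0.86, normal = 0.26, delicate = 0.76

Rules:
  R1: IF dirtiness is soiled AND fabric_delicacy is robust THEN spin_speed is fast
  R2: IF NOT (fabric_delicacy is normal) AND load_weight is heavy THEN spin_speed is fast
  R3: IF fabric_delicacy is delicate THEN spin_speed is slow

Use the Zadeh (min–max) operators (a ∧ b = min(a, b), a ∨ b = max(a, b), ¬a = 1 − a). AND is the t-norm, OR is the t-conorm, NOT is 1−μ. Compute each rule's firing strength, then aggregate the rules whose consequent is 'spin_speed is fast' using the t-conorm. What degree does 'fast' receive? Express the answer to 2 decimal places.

0.50

R1: soiled=0.50, robust=0.86; AND[min(a, b)] → w = 0.50
R2: ¬normal=1−0.26=0.74, heavy=0.20; AND[min(a, b)] → w = 0.20
R3: delicate=0.76 → w = 0.76
Rules with consequent 'fast': {R1, R2} → strengths 0.50, 0.20
Aggregate via t-conorm [max(a, b)]: 0.50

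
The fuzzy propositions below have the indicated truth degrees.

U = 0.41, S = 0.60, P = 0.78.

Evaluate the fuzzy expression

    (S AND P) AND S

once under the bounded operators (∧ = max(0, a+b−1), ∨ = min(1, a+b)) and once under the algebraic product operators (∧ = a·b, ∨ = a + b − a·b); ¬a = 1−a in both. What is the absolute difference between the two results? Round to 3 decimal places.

Under bounded:
  S AND P = max(0, a+b−1) on (0.60, 0.78) = 0.38
  (S AND P) AND S = max(0, a+b−1) on (0.38, 0.60) = 0.00
  → value = 0.0000
Under algebraic product:
  S AND P = a·b on (0.6000, 0.7800) = 0.4680
  (S AND P) AND S = a·b on (0.4680, 0.6000) = 0.2808
  → value = 0.2808
|0.0000 − 0.2808| = 0.281

0.281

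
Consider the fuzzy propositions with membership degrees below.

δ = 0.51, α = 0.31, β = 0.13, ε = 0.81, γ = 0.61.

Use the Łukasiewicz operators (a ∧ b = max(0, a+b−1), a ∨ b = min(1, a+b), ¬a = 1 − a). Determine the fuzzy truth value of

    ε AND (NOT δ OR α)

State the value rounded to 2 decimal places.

NOT δ = 1 − 0.51 = 0.49
NOT δ OR α = min(1, a+b) on (0.49, 0.31) = 0.80
ε AND (NOT δ OR α) = max(0, a+b−1) on (0.81, 0.80) = 0.61

0.61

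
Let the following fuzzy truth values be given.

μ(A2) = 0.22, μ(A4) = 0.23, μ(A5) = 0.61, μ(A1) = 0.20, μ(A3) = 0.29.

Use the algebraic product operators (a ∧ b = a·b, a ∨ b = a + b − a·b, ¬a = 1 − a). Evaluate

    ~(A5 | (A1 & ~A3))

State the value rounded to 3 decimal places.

0.335

~A3 = 1 − 0.2900 = 0.7100
A1 & ~A3 = a·b on (0.2000, 0.7100) = 0.1420
A5 | (A1 & ~A3) = a + b − a·b on (0.6100, 0.1420) = 0.6654
~(A5 | (A1 & ~A3)) = 1 − 0.6654 = 0.3346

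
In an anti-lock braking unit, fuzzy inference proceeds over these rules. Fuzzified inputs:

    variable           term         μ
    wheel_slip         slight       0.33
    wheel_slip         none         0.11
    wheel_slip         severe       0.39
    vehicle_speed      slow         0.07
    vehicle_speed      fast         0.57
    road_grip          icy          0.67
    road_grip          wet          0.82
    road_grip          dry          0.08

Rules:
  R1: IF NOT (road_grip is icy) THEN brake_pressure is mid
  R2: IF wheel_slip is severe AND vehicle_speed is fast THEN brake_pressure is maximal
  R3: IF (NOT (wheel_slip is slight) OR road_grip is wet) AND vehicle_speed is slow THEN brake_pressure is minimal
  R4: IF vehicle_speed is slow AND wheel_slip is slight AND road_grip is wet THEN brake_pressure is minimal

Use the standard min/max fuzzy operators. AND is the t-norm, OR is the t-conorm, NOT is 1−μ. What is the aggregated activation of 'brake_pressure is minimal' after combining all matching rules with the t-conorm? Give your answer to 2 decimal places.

0.07

R1: ¬icy=1−0.67=0.33 → w = 0.33
R2: severe=0.39, fast=0.57; AND[min(a, b)] → w = 0.39
R3: (¬slight=1−0.33=0.67 OR wet=0.82) = 0.82; AND[min(a, b)] with slow=0.07 → w = 0.07
R4: slow=0.07, slight=0.33, wet=0.82; AND[min(a, b)] → w = 0.07
Rules with consequent 'minimal': {R3, R4} → strengths 0.07, 0.07
Aggregate via t-conorm [max(a, b)]: 0.07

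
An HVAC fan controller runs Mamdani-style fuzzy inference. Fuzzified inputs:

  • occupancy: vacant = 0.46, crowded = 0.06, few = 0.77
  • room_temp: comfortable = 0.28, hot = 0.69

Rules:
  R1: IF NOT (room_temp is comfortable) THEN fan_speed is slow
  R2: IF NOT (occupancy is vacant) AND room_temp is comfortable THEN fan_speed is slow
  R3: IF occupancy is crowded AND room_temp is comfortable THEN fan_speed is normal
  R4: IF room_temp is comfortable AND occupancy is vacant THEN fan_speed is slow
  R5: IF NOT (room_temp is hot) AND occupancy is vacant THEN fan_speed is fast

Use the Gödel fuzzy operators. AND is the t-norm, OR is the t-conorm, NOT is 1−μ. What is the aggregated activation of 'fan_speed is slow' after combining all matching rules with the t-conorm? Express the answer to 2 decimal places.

R1: ¬comfortable=1−0.28=0.72 → w = 0.72
R2: ¬vacant=1−0.46=0.54, comfortable=0.28; AND[min(a, b)] → w = 0.28
R3: crowded=0.06, comfortable=0.28; AND[min(a, b)] → w = 0.06
R4: comfortable=0.28, vacant=0.46; AND[min(a, b)] → w = 0.28
R5: ¬hot=1−0.69=0.31, vacant=0.46; AND[min(a, b)] → w = 0.31
Rules with consequent 'slow': {R1, R2, R4} → strengths 0.72, 0.28, 0.28
Aggregate via t-conorm [max(a, b)]: 0.72

0.72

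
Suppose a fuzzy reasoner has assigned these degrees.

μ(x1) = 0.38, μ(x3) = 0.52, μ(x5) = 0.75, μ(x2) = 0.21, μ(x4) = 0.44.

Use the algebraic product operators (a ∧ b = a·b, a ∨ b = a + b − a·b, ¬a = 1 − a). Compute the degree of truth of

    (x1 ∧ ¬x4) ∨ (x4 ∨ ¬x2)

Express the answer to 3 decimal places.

0.907

¬x4 = 1 − 0.4400 = 0.5600
x1 ∧ ¬x4 = a·b on (0.3800, 0.5600) = 0.2128
¬x2 = 1 − 0.2100 = 0.7900
x4 ∨ ¬x2 = a + b − a·b on (0.4400, 0.7900) = 0.8824
(x1 ∧ ¬x4) ∨ (x4 ∨ ¬x2) = a + b − a·b on (0.2128, 0.8824) = 0.9074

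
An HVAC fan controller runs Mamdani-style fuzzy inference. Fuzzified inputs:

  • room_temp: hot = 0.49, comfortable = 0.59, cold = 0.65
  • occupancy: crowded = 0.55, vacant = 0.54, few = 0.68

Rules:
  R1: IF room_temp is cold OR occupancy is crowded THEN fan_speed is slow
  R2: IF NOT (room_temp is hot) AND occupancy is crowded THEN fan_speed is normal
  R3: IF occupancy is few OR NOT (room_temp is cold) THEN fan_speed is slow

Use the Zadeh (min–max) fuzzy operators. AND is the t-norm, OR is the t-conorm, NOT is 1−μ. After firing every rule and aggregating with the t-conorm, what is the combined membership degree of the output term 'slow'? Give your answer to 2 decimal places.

0.68

R1: cold=0.65, crowded=0.55; OR[max(a, b)] → w = 0.65
R2: ¬hot=1−0.49=0.51, crowded=0.55; AND[min(a, b)] → w = 0.51
R3: few=0.68, ¬cold=1−0.65=0.35; OR[max(a, b)] → w = 0.68
Rules with consequent 'slow': {R1, R3} → strengths 0.65, 0.68
Aggregate via t-conorm [max(a, b)]: 0.68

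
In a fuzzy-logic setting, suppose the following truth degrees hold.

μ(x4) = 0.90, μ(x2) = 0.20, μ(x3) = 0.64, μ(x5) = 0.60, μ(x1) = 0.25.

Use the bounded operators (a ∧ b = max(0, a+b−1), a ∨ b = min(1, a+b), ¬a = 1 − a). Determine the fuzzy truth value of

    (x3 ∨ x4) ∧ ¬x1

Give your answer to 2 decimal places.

x3 ∨ x4 = min(1, a+b) on (0.64, 0.90) = 1.00
¬x1 = 1 − 0.25 = 0.75
(x3 ∨ x4) ∧ ¬x1 = max(0, a+b−1) on (1.00, 0.75) = 0.75

0.75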